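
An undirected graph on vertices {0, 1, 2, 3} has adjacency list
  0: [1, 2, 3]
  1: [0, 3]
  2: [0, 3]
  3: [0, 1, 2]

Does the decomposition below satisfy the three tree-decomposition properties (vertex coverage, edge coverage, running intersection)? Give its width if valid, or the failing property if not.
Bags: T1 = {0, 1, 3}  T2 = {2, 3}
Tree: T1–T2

A tree decomposition must satisfy three properties: every vertex lies in some bag; for every edge, both endpoints lie together in some bag; and for every vertex, the bags containing it form a connected subtree. Here edge (0,2) lies in no bag, so the decomposition is invalid.

No — edge (0,2) lies in no bag.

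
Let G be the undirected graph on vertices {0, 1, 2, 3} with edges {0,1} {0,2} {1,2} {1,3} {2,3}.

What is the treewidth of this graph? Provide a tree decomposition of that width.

Treewidth 2.
One optimal decomposition is:
Bags: B1 = {1, 2, 3}  B2 = {0, 1, 2}
Tree: B1–B2

The largest bag has 3 vertices, giving width 2; this decomposition certifies tw(G) ≤ 2. Conversely, {0, 1, 2} is a clique of size 3, and the vertices of any clique must share a bag in every tree decomposition; so some bag has ≥ 3 vertices and tw(G) ≥ 2. Hence tw(G) = 2 exactly.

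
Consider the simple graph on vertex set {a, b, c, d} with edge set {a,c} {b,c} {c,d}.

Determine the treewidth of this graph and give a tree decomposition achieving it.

Each bag holds 2 vertices, so the decomposition has width 1, which upper-bounds the treewidth. G has an edge, so its treewidth is at least 1. Therefore the treewidth is 1.

Treewidth 1.
One optimal decomposition is:
Bags: B1 = {a, c}  B2 = {c, d}  B3 = {b, c}
Tree: B1–B2, B2–B3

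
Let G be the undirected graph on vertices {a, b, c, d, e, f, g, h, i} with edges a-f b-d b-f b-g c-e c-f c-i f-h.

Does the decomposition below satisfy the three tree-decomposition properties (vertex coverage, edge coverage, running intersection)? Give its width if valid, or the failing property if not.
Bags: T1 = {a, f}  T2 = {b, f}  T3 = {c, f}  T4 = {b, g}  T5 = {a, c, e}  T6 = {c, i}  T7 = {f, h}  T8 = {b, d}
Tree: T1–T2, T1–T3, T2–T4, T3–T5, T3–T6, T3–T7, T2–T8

No — bags containing vertex a are not connected in the tree.

A tree decomposition must satisfy three properties: every vertex lies in some bag; for every edge, both endpoints lie together in some bag; and for every vertex, the bags containing it form a connected subtree. Here bags containing vertex a are not connected in the tree, so the decomposition is invalid.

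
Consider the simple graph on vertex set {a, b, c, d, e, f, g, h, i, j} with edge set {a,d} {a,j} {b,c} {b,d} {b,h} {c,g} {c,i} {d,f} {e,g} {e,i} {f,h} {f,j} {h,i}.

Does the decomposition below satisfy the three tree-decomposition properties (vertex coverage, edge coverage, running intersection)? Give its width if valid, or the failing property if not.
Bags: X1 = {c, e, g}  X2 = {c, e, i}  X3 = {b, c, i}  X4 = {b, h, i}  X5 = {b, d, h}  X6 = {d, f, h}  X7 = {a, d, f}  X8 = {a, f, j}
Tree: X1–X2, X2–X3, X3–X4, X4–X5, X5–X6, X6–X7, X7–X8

Yes; width 2.

Every vertex of G appears in some bag (union = {a, b, c, d, e, f, g, h, i, j}); every edge is covered by a bag; and for each vertex v the set of bags containing v is connected in the bag tree. The decomposition is therefore valid. The largest bag has 3 vertices, so the width is 2.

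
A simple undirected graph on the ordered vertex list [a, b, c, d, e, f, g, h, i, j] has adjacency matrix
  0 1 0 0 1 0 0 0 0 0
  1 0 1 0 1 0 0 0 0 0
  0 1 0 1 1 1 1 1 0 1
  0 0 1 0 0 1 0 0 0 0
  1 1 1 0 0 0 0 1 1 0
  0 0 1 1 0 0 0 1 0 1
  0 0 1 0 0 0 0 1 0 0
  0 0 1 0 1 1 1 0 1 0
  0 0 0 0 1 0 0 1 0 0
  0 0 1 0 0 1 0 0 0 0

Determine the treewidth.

A width-2 tree decomposition is:
Bags: B1 = {c, f, h}  B2 = {c, e, h}  B3 = {b, c, e}  B4 = {c, g, h}  B5 = {c, f, j}  B6 = {e, h, i}  B7 = {a, b, e}  B8 = {c, d, f}
Tree: B1–B2, B2–B3, B1–B4, B1–B5, B2–B6, B3–B7, B5–B8
Each bag holds 3 vertices, so the decomposition has width 2, which upper-bounds the treewidth. On the other hand G contains the 3-clique {c, g, h}. A clique must lie in a single bag of any decomposition, so no decomposition can have width below 2. Hence tw(G) = 2 exactly.

2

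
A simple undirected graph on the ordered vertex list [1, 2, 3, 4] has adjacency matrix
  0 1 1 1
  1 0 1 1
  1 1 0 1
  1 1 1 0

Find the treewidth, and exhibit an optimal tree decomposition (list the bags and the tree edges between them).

A single bag containing all 4 vertices is trivially a valid decomposition of width 3. Conversely, {1, 2, 3, 4} is a clique of size 4, and the vertices of any clique must share a bag in every tree decomposition; so some bag has ≥ 4 vertices and tw(G) ≥ 3. The upper and lower bounds meet at 3, so that is the treewidth.

Treewidth 3.
Bags: B1 = {1, 2, 3, 4}
Tree: (single bag)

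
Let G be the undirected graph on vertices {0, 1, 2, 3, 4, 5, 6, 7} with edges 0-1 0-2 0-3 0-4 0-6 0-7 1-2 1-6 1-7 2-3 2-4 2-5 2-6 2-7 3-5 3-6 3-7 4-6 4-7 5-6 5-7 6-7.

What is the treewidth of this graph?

4

A width-4 tree decomposition is:
Bags: B1 = {0, 2, 3, 6, 7}  B2 = {0, 2, 4, 6, 7}  B3 = {2, 3, 5, 6, 7}  B4 = {0, 1, 2, 6, 7}
Tree: B1–B2, B1–B3, B2–B4
The largest bag has 5 vertices, giving width 4; this decomposition certifies tw(G) ≤ 4. For the lower bound, the 5 vertices {0, 1, 2, 6, 7} are pairwise adjacent, and any tree decomposition puts a clique entirely inside one bag — forcing width ≥ 4. Combining the bounds, tw(G) = 4.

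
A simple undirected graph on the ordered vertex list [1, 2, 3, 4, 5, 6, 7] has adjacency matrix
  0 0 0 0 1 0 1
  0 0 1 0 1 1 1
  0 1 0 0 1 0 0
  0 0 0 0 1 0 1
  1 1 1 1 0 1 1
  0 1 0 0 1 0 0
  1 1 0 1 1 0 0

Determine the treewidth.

2

A width-2 tree decomposition is:
Bags: B1 = {2, 5, 6}  B2 = {2, 5, 7}  B3 = {1, 5, 7}  B4 = {2, 3, 5}  B5 = {4, 5, 7}
Tree: B1–B2, B2–B3, B1–B4, B3–B5
Every bag has size at most 3, so the width is 3 − 1 = 2 and tw(G) ≤ 2. Conversely, {1, 5, 7} is a clique of size 3, and the vertices of any clique must share a bag in every tree decomposition; so some bag has ≥ 3 vertices and tw(G) ≥ 2. Hence tw(G) = 2 exactly.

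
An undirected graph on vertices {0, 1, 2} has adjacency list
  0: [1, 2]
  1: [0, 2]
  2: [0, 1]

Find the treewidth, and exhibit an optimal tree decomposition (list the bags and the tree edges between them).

With just one bag of size 3, the width is 3 − 1 = 2, so tw(G) ≤ 2. Conversely, {0, 1, 2} is a clique of size 3, and the vertices of any clique must share a bag in every tree decomposition; so some bag has ≥ 3 vertices and tw(G) ≥ 2. The upper and lower bounds meet at 2, so that is the treewidth.

Treewidth 2.
One optimal decomposition is:
Bags: B1 = {0, 1, 2}
Tree: (single bag)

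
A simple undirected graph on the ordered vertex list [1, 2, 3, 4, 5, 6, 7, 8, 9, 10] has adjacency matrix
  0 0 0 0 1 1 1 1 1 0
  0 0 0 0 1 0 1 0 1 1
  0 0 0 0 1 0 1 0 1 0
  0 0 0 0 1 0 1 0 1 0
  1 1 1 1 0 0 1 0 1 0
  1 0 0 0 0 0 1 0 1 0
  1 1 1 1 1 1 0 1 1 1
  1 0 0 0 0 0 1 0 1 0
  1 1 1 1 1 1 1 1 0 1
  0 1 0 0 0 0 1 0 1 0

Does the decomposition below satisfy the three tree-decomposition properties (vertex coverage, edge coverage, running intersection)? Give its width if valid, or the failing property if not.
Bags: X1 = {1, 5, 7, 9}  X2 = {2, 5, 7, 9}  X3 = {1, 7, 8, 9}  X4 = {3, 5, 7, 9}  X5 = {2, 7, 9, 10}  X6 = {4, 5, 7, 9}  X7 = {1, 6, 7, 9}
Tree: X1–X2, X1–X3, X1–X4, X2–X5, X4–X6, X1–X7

Yes; width 3.

Every vertex of G appears in some bag (union = {1, 2, 3, 4, 5, 6, 7, 8, 9, 10}); every edge is covered by a bag; and for each vertex v the set of bags containing v is connected in the bag tree. The decomposition is therefore valid. The largest bag has 4 vertices, so the width is 3.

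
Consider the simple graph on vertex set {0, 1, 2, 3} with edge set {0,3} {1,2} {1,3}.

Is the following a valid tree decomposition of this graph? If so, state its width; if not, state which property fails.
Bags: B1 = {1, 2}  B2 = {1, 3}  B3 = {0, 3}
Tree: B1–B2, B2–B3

Yes; width 1.

Checking the three conditions: (i) the bags cover all of {0, 1, 2, 3}; (ii) for each edge, some bag contains both endpoints; (iii) the bags containing any fixed vertex form a subtree. All hold, so the decomposition is valid with width 2 − 1 = 1.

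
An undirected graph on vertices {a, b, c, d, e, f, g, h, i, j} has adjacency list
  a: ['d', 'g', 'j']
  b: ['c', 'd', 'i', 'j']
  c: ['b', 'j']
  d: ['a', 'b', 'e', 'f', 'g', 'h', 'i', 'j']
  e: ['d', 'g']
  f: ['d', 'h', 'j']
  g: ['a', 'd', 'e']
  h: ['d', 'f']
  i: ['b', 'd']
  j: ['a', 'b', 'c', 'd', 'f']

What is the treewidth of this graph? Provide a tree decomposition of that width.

Treewidth 2.
One optimal decomposition is:
Bags: B1 = {d, f, j}  B2 = {b, d, j}  B3 = {a, d, j}  B4 = {d, f, h}  B5 = {a, d, g}  B6 = {b, c, j}  B7 = {d, e, g}  B8 = {b, d, i}
Tree: B1–B2, B1–B3, B1–B4, B3–B5, B2–B6, B5–B7, B2–B8

Every bag has size at most 3, so the width is 3 − 1 = 2 and tw(G) ≤ 2. Conversely, {d, e, g} is a clique of size 3, and the vertices of any clique must share a bag in every tree decomposition; so some bag has ≥ 3 vertices and tw(G) ≥ 2. Hence tw(G) = 2 exactly.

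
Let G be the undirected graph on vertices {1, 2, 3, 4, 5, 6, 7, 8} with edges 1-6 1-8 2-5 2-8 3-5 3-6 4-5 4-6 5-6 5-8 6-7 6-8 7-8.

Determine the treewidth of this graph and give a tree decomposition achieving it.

Treewidth 2.
Bags: B1 = {6, 7, 8}  B2 = {5, 6, 8}  B3 = {3, 5, 6}  B4 = {1, 6, 8}  B5 = {4, 5, 6}  B6 = {2, 5, 8}
Tree: B1–B2, B2–B3, B1–B4, B2–B5, B2–B6

The largest bag has 3 vertices, giving width 2; this decomposition certifies tw(G) ≤ 2. Conversely, {2, 5, 8} is a clique of size 3, and the vertices of any clique must share a bag in every tree decomposition; so some bag has ≥ 3 vertices and tw(G) ≥ 2. Hence tw(G) = 2 exactly.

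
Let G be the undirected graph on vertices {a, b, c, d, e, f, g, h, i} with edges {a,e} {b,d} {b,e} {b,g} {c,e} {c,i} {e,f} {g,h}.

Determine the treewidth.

1

A width-1 tree decomposition is:
Bags: B1 = {a, e}  B2 = {b, e}  B3 = {b, g}  B4 = {g, h}  B5 = {b, d}  B6 = {e, f}  B7 = {c, e}  B8 = {c, i}
Tree: B1–B2, B2–B3, B3–B4, B2–B5, B1–B6, B2–B7, B7–B8
Each bag holds 2 vertices, so the decomposition has width 1, which upper-bounds the treewidth. Since G has at least one edge (e.g. e–a), it is not an edgeless graph, so tw(G) ≥ 1. The upper and lower bounds meet at 1, so that is the treewidth.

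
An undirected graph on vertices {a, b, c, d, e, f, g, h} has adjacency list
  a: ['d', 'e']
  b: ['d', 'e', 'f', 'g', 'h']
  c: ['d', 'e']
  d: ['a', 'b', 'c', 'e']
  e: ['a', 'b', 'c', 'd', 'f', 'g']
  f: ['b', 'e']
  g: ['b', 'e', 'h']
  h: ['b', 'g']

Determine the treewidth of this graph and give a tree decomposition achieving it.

Each bag holds 3 vertices, so the decomposition has width 2, which upper-bounds the treewidth. Conversely, {c, d, e} is a clique of size 3, and the vertices of any clique must share a bag in every tree decomposition; so some bag has ≥ 3 vertices and tw(G) ≥ 2. The upper and lower bounds meet at 2, so that is the treewidth.

Treewidth 2.
One optimal decomposition is:
Bags: B1 = {b, g, h}  B2 = {b, e, g}  B3 = {b, d, e}  B4 = {b, e, f}  B5 = {a, d, e}  B6 = {c, d, e}
Tree: B1–B2, B2–B3, B2–B4, B3–B5, B3–B6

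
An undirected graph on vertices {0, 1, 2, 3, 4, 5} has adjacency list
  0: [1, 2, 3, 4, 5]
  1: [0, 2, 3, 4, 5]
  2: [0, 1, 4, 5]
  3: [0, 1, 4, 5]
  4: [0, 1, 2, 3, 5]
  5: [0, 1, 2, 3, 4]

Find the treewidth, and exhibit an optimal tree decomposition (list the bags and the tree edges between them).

Treewidth 4.
One such decomposition:
Bags: B1 = {0, 1, 3, 4, 5}  B2 = {0, 1, 2, 4, 5}
Tree: B1–B2

Every bag has size at most 5, so the width is 5 − 1 = 4 and tw(G) ≤ 4. Conversely, {0, 1, 2, 4, 5} is a clique of size 5, and the vertices of any clique must share a bag in every tree decomposition; so some bag has ≥ 5 vertices and tw(G) ≥ 4. Hence tw(G) = 4 exactly.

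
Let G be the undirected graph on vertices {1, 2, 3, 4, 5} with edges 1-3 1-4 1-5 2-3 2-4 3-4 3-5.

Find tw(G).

A width-2 tree decomposition is:
Bags: B1 = {1, 3, 4}  B2 = {2, 3, 4}  B3 = {1, 3, 5}
Tree: B1–B2, B1–B3
Each bag holds 3 vertices, so the decomposition has width 2, which upper-bounds the treewidth. For the lower bound, the 3 vertices {1, 3, 4} are pairwise adjacent, and any tree decomposition puts a clique entirely inside one bag — forcing width ≥ 2. Therefore the treewidth is 2.

2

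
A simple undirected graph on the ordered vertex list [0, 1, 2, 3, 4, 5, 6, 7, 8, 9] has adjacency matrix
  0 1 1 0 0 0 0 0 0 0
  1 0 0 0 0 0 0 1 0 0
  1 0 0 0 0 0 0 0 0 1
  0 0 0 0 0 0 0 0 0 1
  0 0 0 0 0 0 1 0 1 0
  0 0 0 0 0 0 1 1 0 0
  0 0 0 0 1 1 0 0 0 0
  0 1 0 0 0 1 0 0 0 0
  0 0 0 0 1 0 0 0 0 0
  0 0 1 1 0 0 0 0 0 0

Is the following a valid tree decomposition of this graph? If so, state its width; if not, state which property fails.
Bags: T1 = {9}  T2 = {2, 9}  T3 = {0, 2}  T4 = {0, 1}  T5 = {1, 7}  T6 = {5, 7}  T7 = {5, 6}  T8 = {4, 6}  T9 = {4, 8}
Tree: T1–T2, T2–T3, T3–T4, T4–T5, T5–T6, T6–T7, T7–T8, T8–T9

A tree decomposition must satisfy three properties: every vertex lies in some bag; for every edge, both endpoints lie together in some bag; and for every vertex, the bags containing it form a connected subtree. Here vertex 3 appears in no bag, so the decomposition is invalid.

No — vertex 3 appears in no bag.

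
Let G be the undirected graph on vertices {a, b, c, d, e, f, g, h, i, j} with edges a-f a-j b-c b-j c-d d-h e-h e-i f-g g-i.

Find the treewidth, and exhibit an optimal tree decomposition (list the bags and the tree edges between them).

Treewidth 2.
One optimal decomposition is:
Bags: B1 = {b, c, d}  B2 = {b, d, j}  B3 = {a, d, j}  B4 = {a, d, f}  B5 = {d, f, g}  B6 = {d, g, i}  B7 = {d, e, i}  B8 = {d, e, h}
Tree: B1–B2, B2–B3, B3–B4, B4–B5, B5–B6, B6–B7, B7–B8

Every bag has size at most 3, so the width is 3 − 1 = 2 and tw(G) ≤ 2. For the lower bound, G contains the cycle d–c–b–j–a–f–g–i–e–h–d, so G is not a forest; only forests have treewidth ≤ 1, hence tw(G) ≥ 2. Combining the bounds, tw(G) = 2.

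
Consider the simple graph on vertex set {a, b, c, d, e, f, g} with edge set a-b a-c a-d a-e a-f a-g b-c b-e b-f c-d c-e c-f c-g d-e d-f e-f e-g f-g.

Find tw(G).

A width-4 tree decomposition is:
Bags: B1 = {a, c, d, e, f}  B2 = {a, c, e, f, g}  B3 = {a, b, c, e, f}
Tree: B1–B2, B2–B3
Each bag holds 5 vertices, so the decomposition has width 4, which upper-bounds the treewidth. On the other hand G contains the 5-clique {a, c, d, e, f}. A clique must lie in a single bag of any decomposition, so no decomposition can have width below 4. The upper and lower bounds meet at 4, so that is the treewidth.

4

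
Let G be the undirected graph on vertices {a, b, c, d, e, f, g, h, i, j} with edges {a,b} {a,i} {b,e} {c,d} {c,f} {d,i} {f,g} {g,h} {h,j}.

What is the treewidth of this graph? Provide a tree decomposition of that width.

Treewidth 1.
One optimal decomposition is:
Bags: B1 = {b, e}  B2 = {a, b}  B3 = {a, i}  B4 = {d, i}  B5 = {c, d}  B6 = {c, f}  B7 = {f, g}  B8 = {g, h}  B9 = {h, j}
Tree: B1–B2, B2–B3, B3–B4, B4–B5, B5–B6, B6–B7, B7–B8, B8–B9

Every bag has size at most 2, so the width is 2 − 1 = 1 and tw(G) ≤ 1. G has an edge, so its treewidth is at least 1. Therefore the treewidth is 1.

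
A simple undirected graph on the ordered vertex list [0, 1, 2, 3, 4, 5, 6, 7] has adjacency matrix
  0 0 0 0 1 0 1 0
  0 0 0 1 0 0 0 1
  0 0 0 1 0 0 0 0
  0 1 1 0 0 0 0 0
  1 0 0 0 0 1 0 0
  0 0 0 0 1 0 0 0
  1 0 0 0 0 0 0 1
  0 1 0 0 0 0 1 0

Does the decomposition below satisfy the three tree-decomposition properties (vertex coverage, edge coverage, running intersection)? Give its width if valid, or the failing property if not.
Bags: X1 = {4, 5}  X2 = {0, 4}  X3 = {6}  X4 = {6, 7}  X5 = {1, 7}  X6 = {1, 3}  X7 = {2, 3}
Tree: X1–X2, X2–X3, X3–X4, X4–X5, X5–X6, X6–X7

A tree decomposition must satisfy three properties: every vertex lies in some bag; for every edge, both endpoints lie together in some bag; and for every vertex, the bags containing it form a connected subtree. Here edge (0,6) lies in no bag, so the decomposition is invalid.

No — edge (0,6) lies in no bag.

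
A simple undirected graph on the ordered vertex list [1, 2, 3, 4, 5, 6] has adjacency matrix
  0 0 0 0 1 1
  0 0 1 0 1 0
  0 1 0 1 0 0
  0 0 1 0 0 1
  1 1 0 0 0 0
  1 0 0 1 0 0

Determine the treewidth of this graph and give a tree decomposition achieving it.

Each bag holds 3 vertices, so the decomposition has width 2, which upper-bounds the treewidth. Since 4–6–1–5–2–3–4 is a cycle in G, G is not acyclic. Forests are exactly the graphs of treewidth ≤ 1, so tw(G) ≥ 2. Therefore the treewidth is 2.

Treewidth 2.
One such decomposition:
Bags: B1 = {1, 4, 6}  B2 = {1, 4, 5}  B3 = {2, 4, 5}  B4 = {2, 3, 4}
Tree: B1–B2, B2–B3, B3–B4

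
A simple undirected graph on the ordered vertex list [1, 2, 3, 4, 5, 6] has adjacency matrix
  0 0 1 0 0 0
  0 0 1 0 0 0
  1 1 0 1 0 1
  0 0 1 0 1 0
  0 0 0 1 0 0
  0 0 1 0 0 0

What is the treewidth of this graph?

A width-1 tree decomposition is:
Bags: B1 = {2, 3}  B2 = {3, 6}  B3 = {3, 4}  B4 = {1, 3}  B5 = {4, 5}
Tree: B1–B2, B1–B3, B3–B4, B3–B5
Each bag holds 2 vertices, so the decomposition has width 1, which upper-bounds the treewidth. Any graph with an edge has treewidth ≥ 1, and G has the edge 3–2. Hence tw(G) = 1 exactly.

1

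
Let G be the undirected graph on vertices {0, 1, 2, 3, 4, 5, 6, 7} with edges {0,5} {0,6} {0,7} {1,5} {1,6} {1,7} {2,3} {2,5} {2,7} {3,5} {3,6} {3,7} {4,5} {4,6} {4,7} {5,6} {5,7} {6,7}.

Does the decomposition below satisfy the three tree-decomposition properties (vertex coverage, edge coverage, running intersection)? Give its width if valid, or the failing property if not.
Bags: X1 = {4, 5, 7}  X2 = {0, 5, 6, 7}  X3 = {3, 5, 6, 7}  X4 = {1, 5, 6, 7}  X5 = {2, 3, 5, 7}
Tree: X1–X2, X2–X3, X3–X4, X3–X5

No — edge (6,4) lies in no bag.

A tree decomposition must satisfy three properties: every vertex lies in some bag; for every edge, both endpoints lie together in some bag; and for every vertex, the bags containing it form a connected subtree. Here edge (6,4) lies in no bag, so the decomposition is invalid.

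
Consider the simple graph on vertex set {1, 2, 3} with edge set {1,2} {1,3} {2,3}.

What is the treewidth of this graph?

2

A width-2 tree decomposition is:
Bags: B1 = {1, 2, 3}
Tree: (single bag)
A single bag containing all 3 vertices is trivially a valid decomposition of width 2. Conversely, {1, 2, 3} is a clique of size 3, and the vertices of any clique must share a bag in every tree decomposition; so some bag has ≥ 3 vertices and tw(G) ≥ 2. The upper and lower bounds meet at 2, so that is the treewidth.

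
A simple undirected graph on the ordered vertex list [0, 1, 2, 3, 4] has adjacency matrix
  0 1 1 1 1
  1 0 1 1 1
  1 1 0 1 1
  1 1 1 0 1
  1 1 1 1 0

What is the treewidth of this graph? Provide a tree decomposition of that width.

With just one bag of size 5, the width is 5 − 1 = 4, so tw(G) ≤ 4. On the other hand G contains the 5-clique {0, 1, 2, 3, 4}. A clique must lie in a single bag of any decomposition, so no decomposition can have width below 4. Hence tw(G) = 4 exactly.

Treewidth 4.
One such decomposition:
Bags: B1 = {0, 1, 2, 3, 4}
Tree: (single bag)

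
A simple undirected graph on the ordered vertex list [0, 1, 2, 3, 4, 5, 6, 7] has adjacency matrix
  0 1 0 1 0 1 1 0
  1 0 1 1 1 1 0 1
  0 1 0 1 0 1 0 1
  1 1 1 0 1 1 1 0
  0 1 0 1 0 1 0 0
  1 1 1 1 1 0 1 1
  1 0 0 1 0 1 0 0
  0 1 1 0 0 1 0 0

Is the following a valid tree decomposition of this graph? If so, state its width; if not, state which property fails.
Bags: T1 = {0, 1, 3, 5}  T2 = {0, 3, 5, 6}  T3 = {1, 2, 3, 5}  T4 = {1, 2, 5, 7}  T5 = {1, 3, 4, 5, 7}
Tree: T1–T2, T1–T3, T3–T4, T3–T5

No — bags containing vertex 7 are not connected in the tree.

A tree decomposition must satisfy three properties: every vertex lies in some bag; for every edge, both endpoints lie together in some bag; and for every vertex, the bags containing it form a connected subtree. Here bags containing vertex 7 are not connected in the tree, so the decomposition is invalid.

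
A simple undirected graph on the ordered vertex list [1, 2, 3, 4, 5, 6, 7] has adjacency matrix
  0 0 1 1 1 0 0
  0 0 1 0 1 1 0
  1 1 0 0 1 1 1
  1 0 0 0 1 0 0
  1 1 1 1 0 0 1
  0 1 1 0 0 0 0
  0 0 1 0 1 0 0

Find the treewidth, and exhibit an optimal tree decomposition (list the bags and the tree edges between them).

Treewidth 2.
Bags: B1 = {2, 3, 5}  B2 = {1, 3, 5}  B3 = {2, 3, 6}  B4 = {3, 5, 7}  B5 = {1, 4, 5}
Tree: B1–B2, B1–B3, B2–B4, B2–B5

The largest bag has 3 vertices, giving width 2; this decomposition certifies tw(G) ≤ 2. For the lower bound, the 3 vertices {1, 3, 5} are pairwise adjacent, and any tree decomposition puts a clique entirely inside one bag — forcing width ≥ 2. The upper and lower bounds meet at 2, so that is the treewidth.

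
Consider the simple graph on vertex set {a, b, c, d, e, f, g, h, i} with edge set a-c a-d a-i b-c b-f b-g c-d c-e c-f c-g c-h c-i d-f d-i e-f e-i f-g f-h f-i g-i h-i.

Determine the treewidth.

A width-3 tree decomposition is:
Bags: B1 = {b, c, f, g}  B2 = {c, f, g, i}  B3 = {c, d, f, i}  B4 = {c, e, f, i}  B5 = {c, f, h, i}  B6 = {a, c, d, i}
Tree: B1–B2, B2–B3, B3–B4, B2–B5, B3–B6
Every bag has size at most 4, so the width is 4 − 1 = 3 and tw(G) ≤ 3. On the other hand G contains the 4-clique {a, c, d, i}. A clique must lie in a single bag of any decomposition, so no decomposition can have width below 3. Combining the bounds, tw(G) = 3.

3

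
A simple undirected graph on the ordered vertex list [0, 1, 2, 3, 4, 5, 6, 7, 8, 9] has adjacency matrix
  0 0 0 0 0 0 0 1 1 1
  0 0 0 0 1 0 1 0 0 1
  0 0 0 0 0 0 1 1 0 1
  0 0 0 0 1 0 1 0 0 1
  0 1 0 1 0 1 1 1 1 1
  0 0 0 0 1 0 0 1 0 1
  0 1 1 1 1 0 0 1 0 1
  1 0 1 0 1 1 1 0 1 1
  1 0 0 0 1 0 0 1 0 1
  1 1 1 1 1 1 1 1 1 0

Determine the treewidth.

A width-3 tree decomposition is:
Bags: B1 = {2, 6, 7, 9}  B2 = {4, 6, 7, 9}  B3 = {1, 4, 6, 9}  B4 = {4, 5, 7, 9}  B5 = {3, 4, 6, 9}  B6 = {4, 7, 8, 9}  B7 = {0, 7, 8, 9}
Tree: B1–B2, B2–B3, B2–B4, B3–B5, B4–B6, B6–B7
Each bag holds 4 vertices, so the decomposition has width 3, which upper-bounds the treewidth. Conversely, {0, 7, 8, 9} is a clique of size 4, and the vertices of any clique must share a bag in every tree decomposition; so some bag has ≥ 4 vertices and tw(G) ≥ 3. Combining the bounds, tw(G) = 3.

3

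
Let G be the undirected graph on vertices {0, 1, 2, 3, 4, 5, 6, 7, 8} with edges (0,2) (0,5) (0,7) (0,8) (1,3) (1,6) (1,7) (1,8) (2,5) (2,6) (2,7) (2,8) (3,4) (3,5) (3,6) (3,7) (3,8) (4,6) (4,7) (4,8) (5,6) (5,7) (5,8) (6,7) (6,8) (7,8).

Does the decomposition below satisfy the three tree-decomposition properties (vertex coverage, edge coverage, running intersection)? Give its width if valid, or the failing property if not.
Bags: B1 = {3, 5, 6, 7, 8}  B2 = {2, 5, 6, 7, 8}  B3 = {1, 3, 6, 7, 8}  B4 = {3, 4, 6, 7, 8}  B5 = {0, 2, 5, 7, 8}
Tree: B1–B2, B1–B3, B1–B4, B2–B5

Yes; width 4.

Checking the three conditions: (i) the bags cover all of {0, 1, 2, 3, 4, 5, 6, 7, 8}; (ii) for each edge, some bag contains both endpoints; (iii) the bags containing any fixed vertex form a subtree. All hold, so the decomposition is valid with width 5 − 1 = 4.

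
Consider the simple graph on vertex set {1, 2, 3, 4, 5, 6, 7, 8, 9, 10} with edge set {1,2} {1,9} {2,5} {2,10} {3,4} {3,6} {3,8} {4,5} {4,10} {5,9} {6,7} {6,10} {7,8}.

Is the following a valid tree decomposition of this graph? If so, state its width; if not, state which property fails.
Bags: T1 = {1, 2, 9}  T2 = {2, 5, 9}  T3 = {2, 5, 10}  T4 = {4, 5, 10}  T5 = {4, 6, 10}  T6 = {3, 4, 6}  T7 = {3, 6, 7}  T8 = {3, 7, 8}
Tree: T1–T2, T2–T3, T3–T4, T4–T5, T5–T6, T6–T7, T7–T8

Every vertex of G appears in some bag (union = {1, 2, 3, 4, 5, 6, 7, 8, 9, 10}); every edge is covered by a bag; and for each vertex v the set of bags containing v is connected in the bag tree. The decomposition is therefore valid. The largest bag has 3 vertices, so the width is 2.

Yes; width 2.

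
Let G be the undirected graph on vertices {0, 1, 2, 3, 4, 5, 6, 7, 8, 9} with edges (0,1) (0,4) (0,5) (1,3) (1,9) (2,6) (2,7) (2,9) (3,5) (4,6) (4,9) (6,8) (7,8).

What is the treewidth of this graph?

2

A width-2 tree decomposition is:
Bags: B1 = {2, 7, 8}  B2 = {2, 6, 8}  B3 = {2, 6, 9}  B4 = {4, 6, 9}  B5 = {1, 4, 9}  B6 = {0, 1, 4}  B7 = {0, 1, 3}  B8 = {0, 3, 5}
Tree: B1–B2, B2–B3, B3–B4, B4–B5, B5–B6, B6–B7, B7–B8
The largest bag has 3 vertices, giving width 2; this decomposition certifies tw(G) ≤ 2. The edges 7–8–6–2–7 form a cycle, so G is not a tree and its treewidth is at least 2. Hence tw(G) = 2 exactly.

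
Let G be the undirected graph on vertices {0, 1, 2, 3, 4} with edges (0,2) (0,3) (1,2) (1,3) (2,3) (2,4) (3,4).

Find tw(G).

2

A width-2 tree decomposition is:
Bags: B1 = {0, 2, 3}  B2 = {2, 3, 4}  B3 = {1, 2, 3}
Tree: B1–B2, B2–B3
Each bag holds 3 vertices, so the decomposition has width 2, which upper-bounds the treewidth. Conversely, {0, 2, 3} is a clique of size 3, and the vertices of any clique must share a bag in every tree decomposition; so some bag has ≥ 3 vertices and tw(G) ≥ 2. Therefore the treewidth is 2.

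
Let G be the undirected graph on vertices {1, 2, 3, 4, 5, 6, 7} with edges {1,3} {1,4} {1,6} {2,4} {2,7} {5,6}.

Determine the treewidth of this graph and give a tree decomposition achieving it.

Treewidth 1.
One optimal decomposition is:
Bags: B1 = {2, 4}  B2 = {1, 4}  B3 = {2, 7}  B4 = {1, 6}  B5 = {1, 3}  B6 = {5, 6}
Tree: B1–B2, B1–B3, B2–B4, B2–B5, B4–B6

The largest bag has 2 vertices, giving width 1; this decomposition certifies tw(G) ≤ 1. Since G has at least one edge (e.g. 4–2), it is not an edgeless graph, so tw(G) ≥ 1. Combining the bounds, tw(G) = 1.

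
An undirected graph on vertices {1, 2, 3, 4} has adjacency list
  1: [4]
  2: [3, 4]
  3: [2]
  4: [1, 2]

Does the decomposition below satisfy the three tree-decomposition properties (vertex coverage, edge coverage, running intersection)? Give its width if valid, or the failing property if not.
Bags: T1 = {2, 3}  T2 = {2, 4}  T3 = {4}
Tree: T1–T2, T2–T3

A tree decomposition must satisfy three properties: every vertex lies in some bag; for every edge, both endpoints lie together in some bag; and for every vertex, the bags containing it form a connected subtree. Here vertex 1 appears in no bag, so the decomposition is invalid.

No — vertex 1 appears in no bag.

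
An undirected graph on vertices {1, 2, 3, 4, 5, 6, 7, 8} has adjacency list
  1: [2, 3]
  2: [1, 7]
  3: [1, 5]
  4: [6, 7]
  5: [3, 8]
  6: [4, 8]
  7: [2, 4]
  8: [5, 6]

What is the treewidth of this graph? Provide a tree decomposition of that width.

Treewidth 2.
One optimal decomposition is:
Bags: B1 = {1, 2, 3}  B2 = {2, 3, 5}  B3 = {2, 5, 8}  B4 = {2, 6, 8}  B5 = {2, 4, 6}  B6 = {2, 4, 7}
Tree: B1–B2, B2–B3, B3–B4, B4–B5, B5–B6

Every bag has size at most 3, so the width is 3 − 1 = 2 and tw(G) ≤ 2. For the lower bound, G contains the cycle 2–1–3–5–8–6–4–7–2, so G is not a forest; only forests have treewidth ≤ 1, hence tw(G) ≥ 2. Combining the bounds, tw(G) = 2.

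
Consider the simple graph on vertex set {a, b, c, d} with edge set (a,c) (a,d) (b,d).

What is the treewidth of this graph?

1

A width-1 tree decomposition is:
Bags: B1 = {a, d}  B2 = {a, c}  B3 = {b, d}
Tree: B1–B2, B1–B3
The largest bag has 2 vertices, giving width 1; this decomposition certifies tw(G) ≤ 1. Any graph with an edge has treewidth ≥ 1, and G has the edge a–d. The upper and lower bounds meet at 1, so that is the treewidth.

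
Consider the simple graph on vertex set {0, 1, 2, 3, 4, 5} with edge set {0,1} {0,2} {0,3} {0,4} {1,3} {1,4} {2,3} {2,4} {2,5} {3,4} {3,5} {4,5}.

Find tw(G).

3

A width-3 tree decomposition is:
Bags: B1 = {0, 1, 3, 4}  B2 = {0, 2, 3, 4}  B3 = {2, 3, 4, 5}
Tree: B1–B2, B2–B3
Every bag has size at most 4, so the width is 4 − 1 = 3 and tw(G) ≤ 3. For the lower bound, the 4 vertices {0, 1, 3, 4} are pairwise adjacent, and any tree decomposition puts a clique entirely inside one bag — forcing width ≥ 3. Therefore the treewidth is 3.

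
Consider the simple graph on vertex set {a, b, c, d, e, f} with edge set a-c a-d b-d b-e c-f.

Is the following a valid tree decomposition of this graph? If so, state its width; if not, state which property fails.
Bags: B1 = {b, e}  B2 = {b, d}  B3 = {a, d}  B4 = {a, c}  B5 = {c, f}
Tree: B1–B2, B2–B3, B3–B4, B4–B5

Vertex coverage: the bags together contain {a, b, c, d, e, f}, the full vertex set. Edge coverage: each edge of G has both endpoints in at least one bag. Running intersection: for every vertex, the bags containing it form a connected subtree. All three properties hold, so this is a valid tree decomposition of width max|bag| − 1 = 1, and hence tw(G) ≤ 1.

Yes; width 1.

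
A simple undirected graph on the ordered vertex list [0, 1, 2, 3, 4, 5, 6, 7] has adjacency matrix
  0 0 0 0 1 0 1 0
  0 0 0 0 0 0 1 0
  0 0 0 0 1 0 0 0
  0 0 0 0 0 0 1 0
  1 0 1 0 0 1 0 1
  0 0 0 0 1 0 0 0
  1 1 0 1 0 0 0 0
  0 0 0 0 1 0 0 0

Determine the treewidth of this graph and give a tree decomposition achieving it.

Treewidth 1.
One optimal decomposition is:
Bags: B1 = {2, 4}  B2 = {0, 4}  B3 = {0, 6}  B4 = {1, 6}  B5 = {3, 6}  B6 = {4, 7}  B7 = {4, 5}
Tree: B1–B2, B2–B3, B3–B4, B4–B5, B2–B6, B2–B7

The largest bag has 2 vertices, giving width 1; this decomposition certifies tw(G) ≤ 1. Since G has at least one edge (e.g. 4–2), it is not an edgeless graph, so tw(G) ≥ 1. Combining the bounds, tw(G) = 1.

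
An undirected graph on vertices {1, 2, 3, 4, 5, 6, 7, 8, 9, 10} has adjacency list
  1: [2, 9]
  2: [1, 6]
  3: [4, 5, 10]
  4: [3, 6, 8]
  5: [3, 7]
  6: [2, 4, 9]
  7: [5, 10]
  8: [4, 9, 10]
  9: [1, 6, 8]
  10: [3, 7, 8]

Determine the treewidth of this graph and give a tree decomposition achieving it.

Treewidth 2.
One optimal decomposition is:
Bags: B1 = {1, 2, 9}  B2 = {2, 6, 9}  B3 = {6, 8, 9}  B4 = {4, 6, 8}  B5 = {4, 8, 10}  B6 = {3, 4, 10}  B7 = {3, 7, 10}  B8 = {3, 5, 7}
Tree: B1–B2, B2–B3, B3–B4, B4–B5, B5–B6, B6–B7, B7–B8

The largest bag has 3 vertices, giving width 2; this decomposition certifies tw(G) ≤ 2. Since 1–2–6–9–1 is a cycle in G, G is not acyclic. Forests are exactly the graphs of treewidth ≤ 1, so tw(G) ≥ 2. Therefore the treewidth is 2.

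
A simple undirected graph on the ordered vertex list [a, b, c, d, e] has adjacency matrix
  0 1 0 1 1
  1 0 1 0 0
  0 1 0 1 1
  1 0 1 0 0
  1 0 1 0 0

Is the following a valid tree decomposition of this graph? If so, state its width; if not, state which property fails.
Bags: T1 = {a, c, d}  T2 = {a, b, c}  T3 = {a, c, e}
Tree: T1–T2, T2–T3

Checking the three conditions: (i) the bags cover all of {a, b, c, d, e}; (ii) for each edge, some bag contains both endpoints; (iii) the bags containing any fixed vertex form a subtree. All hold, so the decomposition is valid with width 3 − 1 = 2.

Yes; width 2.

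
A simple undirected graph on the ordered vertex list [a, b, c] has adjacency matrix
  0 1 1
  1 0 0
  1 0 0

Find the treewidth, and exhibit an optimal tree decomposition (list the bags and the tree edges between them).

The largest bag has 2 vertices, giving width 1; this decomposition certifies tw(G) ≤ 1. G has an edge, so its treewidth is at least 1. The upper and lower bounds meet at 1, so that is the treewidth.

Treewidth 1.
One optimal decomposition is:
Bags: B1 = {a, b}  B2 = {a, c}
Tree: B1–B2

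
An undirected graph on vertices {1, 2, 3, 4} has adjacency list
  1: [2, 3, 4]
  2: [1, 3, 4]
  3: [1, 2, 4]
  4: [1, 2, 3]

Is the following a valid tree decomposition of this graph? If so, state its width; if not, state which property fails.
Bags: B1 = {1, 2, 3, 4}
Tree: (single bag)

Yes; width 3.

Vertex coverage: the bags together contain {1, 2, 3, 4}, the full vertex set. Edge coverage: each edge of G has both endpoints in at least one bag. Running intersection: for every vertex, the bags containing it form a connected subtree. All three properties hold, so this is a valid tree decomposition of width max|bag| − 1 = 3, and hence tw(G) ≤ 3.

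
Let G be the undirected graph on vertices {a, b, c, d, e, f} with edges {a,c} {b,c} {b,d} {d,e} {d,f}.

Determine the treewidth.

1

A width-1 tree decomposition is:
Bags: B1 = {b, c}  B2 = {b, d}  B3 = {a, c}  B4 = {d, f}  B5 = {d, e}
Tree: B1–B2, B1–B3, B2–B4, B2–B5
Every bag has size at most 2, so the width is 2 − 1 = 1 and tw(G) ≤ 1. Since G has at least one edge (e.g. b–c), it is not an edgeless graph, so tw(G) ≥ 1. The upper and lower bounds meet at 1, so that is the treewidth.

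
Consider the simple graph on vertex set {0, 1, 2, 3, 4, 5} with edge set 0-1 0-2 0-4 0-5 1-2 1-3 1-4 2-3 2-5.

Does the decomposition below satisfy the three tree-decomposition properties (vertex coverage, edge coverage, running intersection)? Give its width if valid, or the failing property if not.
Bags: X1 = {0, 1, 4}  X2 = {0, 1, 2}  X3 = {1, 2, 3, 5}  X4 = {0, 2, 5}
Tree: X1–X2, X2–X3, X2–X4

No — bags containing vertex 5 are not connected in the tree.

A tree decomposition must satisfy three properties: every vertex lies in some bag; for every edge, both endpoints lie together in some bag; and for every vertex, the bags containing it form a connected subtree. Here bags containing vertex 5 are not connected in the tree, so the decomposition is invalid.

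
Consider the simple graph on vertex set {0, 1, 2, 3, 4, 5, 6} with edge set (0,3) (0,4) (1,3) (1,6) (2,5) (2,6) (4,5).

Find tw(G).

2

A width-2 tree decomposition is:
Bags: B1 = {1, 3, 6}  B2 = {2, 3, 6}  B3 = {2, 3, 5}  B4 = {3, 4, 5}  B5 = {0, 3, 4}
Tree: B1–B2, B2–B3, B3–B4, B4–B5
The largest bag has 3 vertices, giving width 2; this decomposition certifies tw(G) ≤ 2. For the lower bound, G contains the cycle 3–1–6–2–5–4–0–3, so G is not a forest; only forests have treewidth ≤ 1, hence tw(G) ≥ 2. Combining the bounds, tw(G) = 2.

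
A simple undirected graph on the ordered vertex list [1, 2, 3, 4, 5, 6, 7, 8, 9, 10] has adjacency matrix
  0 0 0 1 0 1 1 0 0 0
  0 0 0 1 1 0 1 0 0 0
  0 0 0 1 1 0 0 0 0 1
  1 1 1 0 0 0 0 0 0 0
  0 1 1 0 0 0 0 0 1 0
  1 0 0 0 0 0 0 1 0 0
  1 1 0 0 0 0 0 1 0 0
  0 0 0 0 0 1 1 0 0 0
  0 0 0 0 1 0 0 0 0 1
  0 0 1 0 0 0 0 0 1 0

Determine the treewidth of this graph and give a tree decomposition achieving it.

Treewidth 2.
Bags: B1 = {1, 6, 8}  B2 = {1, 7, 8}  B3 = {1, 4, 7}  B4 = {2, 4, 7}  B5 = {2, 3, 4}  B6 = {2, 3, 5}  B7 = {3, 5, 10}  B8 = {5, 9, 10}
Tree: B1–B2, B2–B3, B3–B4, B4–B5, B5–B6, B6–B7, B7–B8

Every bag has size at most 3, so the width is 3 − 1 = 2 and tw(G) ≤ 2. Since 6–8–7–1–6 is a cycle in G, G is not acyclic. Forests are exactly the graphs of treewidth ≤ 1, so tw(G) ≥ 2. The upper and lower bounds meet at 2, so that is the treewidth.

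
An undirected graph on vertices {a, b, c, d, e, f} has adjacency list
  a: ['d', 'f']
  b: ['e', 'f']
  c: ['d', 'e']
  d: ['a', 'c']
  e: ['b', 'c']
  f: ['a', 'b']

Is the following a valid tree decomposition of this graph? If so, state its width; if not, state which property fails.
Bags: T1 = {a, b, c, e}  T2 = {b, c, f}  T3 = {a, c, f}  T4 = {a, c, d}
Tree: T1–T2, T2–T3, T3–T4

No — bags containing vertex a are not connected in the tree.

A tree decomposition must satisfy three properties: every vertex lies in some bag; for every edge, both endpoints lie together in some bag; and for every vertex, the bags containing it form a connected subtree. Here bags containing vertex a are not connected in the tree, so the decomposition is invalid.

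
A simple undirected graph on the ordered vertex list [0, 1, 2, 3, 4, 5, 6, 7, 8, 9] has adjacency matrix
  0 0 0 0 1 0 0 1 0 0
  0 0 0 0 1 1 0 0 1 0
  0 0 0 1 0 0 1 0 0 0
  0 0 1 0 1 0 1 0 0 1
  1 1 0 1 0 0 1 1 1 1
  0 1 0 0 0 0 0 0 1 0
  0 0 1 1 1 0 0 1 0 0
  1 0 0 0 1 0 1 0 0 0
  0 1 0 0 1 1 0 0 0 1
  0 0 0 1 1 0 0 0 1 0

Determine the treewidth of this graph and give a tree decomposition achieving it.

Each bag holds 3 vertices, so the decomposition has width 2, which upper-bounds the treewidth. For the lower bound, the 3 vertices {2, 3, 6} are pairwise adjacent, and any tree decomposition puts a clique entirely inside one bag — forcing width ≥ 2. Therefore the treewidth is 2.

Treewidth 2.
One such decomposition:
Bags: B1 = {3, 4, 9}  B2 = {4, 8, 9}  B3 = {3, 4, 6}  B4 = {1, 4, 8}  B5 = {1, 5, 8}  B6 = {2, 3, 6}  B7 = {4, 6, 7}  B8 = {0, 4, 7}
Tree: B1–B2, B1–B3, B2–B4, B4–B5, B3–B6, B3–B7, B7–B8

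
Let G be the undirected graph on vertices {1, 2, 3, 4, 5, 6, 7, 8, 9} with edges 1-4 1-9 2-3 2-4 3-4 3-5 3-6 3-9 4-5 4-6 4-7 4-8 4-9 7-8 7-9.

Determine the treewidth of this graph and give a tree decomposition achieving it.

Every bag has size at most 3, so the width is 3 − 1 = 2 and tw(G) ≤ 2. Conversely, {4, 7, 8} is a clique of size 3, and the vertices of any clique must share a bag in every tree decomposition; so some bag has ≥ 3 vertices and tw(G) ≥ 2. The upper and lower bounds meet at 2, so that is the treewidth.

Treewidth 2.
One optimal decomposition is:
Bags: B1 = {4, 7, 9}  B2 = {1, 4, 9}  B3 = {3, 4, 9}  B4 = {4, 7, 8}  B5 = {3, 4, 6}  B6 = {2, 3, 4}  B7 = {3, 4, 5}
Tree: B1–B2, B1–B3, B1–B4, B3–B5, B3–B6, B5–B7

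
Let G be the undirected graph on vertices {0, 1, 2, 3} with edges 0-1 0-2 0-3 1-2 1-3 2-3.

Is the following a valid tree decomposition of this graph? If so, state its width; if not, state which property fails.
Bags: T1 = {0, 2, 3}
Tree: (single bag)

A tree decomposition must satisfy three properties: every vertex lies in some bag; for every edge, both endpoints lie together in some bag; and for every vertex, the bags containing it form a connected subtree. Here vertex 1 appears in no bag, so the decomposition is invalid.

No — vertex 1 appears in no bag.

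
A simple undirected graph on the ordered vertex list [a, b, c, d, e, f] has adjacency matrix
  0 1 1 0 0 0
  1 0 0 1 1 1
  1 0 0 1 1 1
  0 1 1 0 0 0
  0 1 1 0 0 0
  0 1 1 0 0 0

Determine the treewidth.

2

A width-2 tree decomposition is:
Bags: B1 = {a, b, c}  B2 = {b, c, d}  B3 = {b, c, f}  B4 = {b, c, e}
Tree: B1–B2, B2–B3, B3–B4
Each bag holds 3 vertices, so the decomposition has width 2, which upper-bounds the treewidth. For the lower bound, G contains the cycle c–a–b–d–c, so G is not a forest; only forests have treewidth ≤ 1, hence tw(G) ≥ 2. Therefore the treewidth is 2.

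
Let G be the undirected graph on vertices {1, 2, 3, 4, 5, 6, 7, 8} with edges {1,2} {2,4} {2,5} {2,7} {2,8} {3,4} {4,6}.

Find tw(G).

1

A width-1 tree decomposition is:
Bags: B1 = {1, 2}  B2 = {2, 4}  B3 = {2, 8}  B4 = {2, 5}  B5 = {3, 4}  B6 = {2, 7}  B7 = {4, 6}
Tree: B1–B2, B2–B3, B1–B4, B2–B5, B3–B6, B2–B7
The largest bag has 2 vertices, giving width 1; this decomposition certifies tw(G) ≤ 1. Any graph with an edge has treewidth ≥ 1, and G has the edge 1–2. Combining the bounds, tw(G) = 1.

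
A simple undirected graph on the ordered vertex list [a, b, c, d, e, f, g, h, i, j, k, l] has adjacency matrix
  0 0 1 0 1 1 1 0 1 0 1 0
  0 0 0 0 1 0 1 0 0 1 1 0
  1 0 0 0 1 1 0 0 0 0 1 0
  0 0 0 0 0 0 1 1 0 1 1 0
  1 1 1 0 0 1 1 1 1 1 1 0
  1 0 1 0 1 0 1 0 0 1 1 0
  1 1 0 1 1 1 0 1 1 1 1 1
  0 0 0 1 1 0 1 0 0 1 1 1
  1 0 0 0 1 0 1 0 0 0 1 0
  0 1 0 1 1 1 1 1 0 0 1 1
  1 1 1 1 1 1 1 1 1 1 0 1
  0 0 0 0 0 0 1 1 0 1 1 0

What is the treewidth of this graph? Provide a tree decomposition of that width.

Treewidth 4.
Bags: B1 = {a, e, f, g, k}  B2 = {e, f, g, j, k}  B3 = {e, g, h, j, k}  B4 = {g, h, j, k, l}  B5 = {b, e, g, j, k}  B6 = {d, g, h, j, k}  B7 = {a, c, e, f, k}  B8 = {a, e, g, i, k}
Tree: B1–B2, B2–B3, B3–B4, B2–B5, B4–B6, B1–B7, B1–B8

Every bag has size at most 5, so the width is 5 − 1 = 4 and tw(G) ≤ 4. On the other hand G contains the 5-clique {d, g, h, j, k}. A clique must lie in a single bag of any decomposition, so no decomposition can have width below 4. Hence tw(G) = 4 exactly.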